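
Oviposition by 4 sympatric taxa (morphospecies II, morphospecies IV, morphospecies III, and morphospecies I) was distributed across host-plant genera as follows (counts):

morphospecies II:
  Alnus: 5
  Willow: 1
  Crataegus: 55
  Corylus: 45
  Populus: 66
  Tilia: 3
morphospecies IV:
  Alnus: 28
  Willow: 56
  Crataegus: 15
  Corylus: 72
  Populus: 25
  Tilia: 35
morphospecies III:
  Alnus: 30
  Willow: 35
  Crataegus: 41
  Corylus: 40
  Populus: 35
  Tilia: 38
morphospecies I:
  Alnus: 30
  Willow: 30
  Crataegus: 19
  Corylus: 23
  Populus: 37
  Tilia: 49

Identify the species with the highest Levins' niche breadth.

morphospecies III

Proportions for morphospecies II (n=175): 5/175=0.0286, 1/175=0.0057, 55/175=0.3143, 45/175=0.2571, 66/175=0.3771, 3/175=0.0171
Proportions for morphospecies IV (n=231): 28/231=0.1212, 56/231=0.2424, 15/231=0.0649, 72/231=0.3117, 25/231=0.1082, 35/231=0.1515
Proportions for morphospecies III (n=219): 30/219=0.1370, 35/219=0.1598, 41/219=0.1872, 40/219=0.1826, 35/219=0.1598, 38/219=0.1735
Proportions for morphospecies I (n=188): 30/188=0.1596, 30/188=0.1596, 19/188=0.1011, 23/188=0.1223, 37/188=0.1968, 49/188=0.2606
Σp_IIᵢ² = 0.0286² + 0.0057² + 0.3143² + 0.2571² + 0.3771² + 0.0171² = 0.000818 + 0.000032 + 0.098784 + 0.066100 + 0.142204 + 0.000292 = 0.308230
B_II = 1 / 0.308230 = 3.2443
Σp_IVᵢ² = 0.1212² + 0.2424² + 0.0649² + 0.3117² + 0.1082² + 0.1515² = 0.014689 + 0.058758 + 0.004212 + 0.097157 + 0.011707 + 0.022952 = 0.209475
B_IV = 1 / 0.209475 = 4.7738
Σp_IIIᵢ² = 0.1370² + 0.1598² + 0.1872² + 0.1826² + 0.1598² + 0.1735² = 0.018769 + 0.025536 + 0.035044 + 0.033343 + 0.025536 + 0.030102 = 0.168330
B_III = 1 / 0.168330 = 5.9407
Σp_Iᵢ² = 0.1596² + 0.1596² + 0.1011² + 0.1223² + 0.1968² + 0.2606² = 0.025472 + 0.025472 + 0.010221 + 0.014957 + 0.038730 + 0.067912 = 0.182764
B_I = 1 / 0.182764 = 5.4715
Highest B → broadest niche (most generalist): morphospecies III (B = 5.94).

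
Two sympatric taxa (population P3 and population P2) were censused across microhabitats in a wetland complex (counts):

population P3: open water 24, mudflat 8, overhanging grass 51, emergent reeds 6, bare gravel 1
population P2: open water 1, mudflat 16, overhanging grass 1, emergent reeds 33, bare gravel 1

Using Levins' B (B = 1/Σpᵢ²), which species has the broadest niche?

population P3

Proportions for population P3 (n=90): 24/90=0.2667, 8/90=0.0889, 51/90=0.5667, 6/90=0.0667, 1/90=0.0111
Proportions for population P2 (n=52): 1/52=0.0192, 16/52=0.3077, 1/52=0.0192, 33/52=0.6346, 1/52=0.0192
Σp_P3ᵢ² = 0.2667² + 0.0889² + 0.5667² + 0.0667² + 0.0111² = 0.071129 + 0.007903 + 0.321149 + 0.004449 + 0.000123 = 0.404753
B_P3 = 1 / 0.404753 = 2.4706
Σp_P2ᵢ² = 0.0192² + 0.3077² + 0.0192² + 0.6346² + 0.0192² = 0.000369 + 0.094679 + 0.000369 + 0.402717 + 0.000369 = 0.498503
B_P2 = 1 / 0.498503 = 2.0060
Highest B → broadest niche (most generalist): population P3 (B = 2.47).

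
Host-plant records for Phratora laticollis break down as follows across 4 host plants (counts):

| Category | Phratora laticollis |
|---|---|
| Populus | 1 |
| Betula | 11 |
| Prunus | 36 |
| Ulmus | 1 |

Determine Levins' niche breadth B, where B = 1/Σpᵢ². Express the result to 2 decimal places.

1.69

Proportions for Phratora laticollis (n=49): 1/49=0.0204, 11/49=0.2245, 36/49=0.7347, 1/49=0.0204
Σpᵢ² = 0.0204² + 0.2245² + 0.7347² + 0.0204² = 0.000416 + 0.050400 + 0.539784 + 0.000416 = 0.591016
B = 1 / 0.591016 = 1.6920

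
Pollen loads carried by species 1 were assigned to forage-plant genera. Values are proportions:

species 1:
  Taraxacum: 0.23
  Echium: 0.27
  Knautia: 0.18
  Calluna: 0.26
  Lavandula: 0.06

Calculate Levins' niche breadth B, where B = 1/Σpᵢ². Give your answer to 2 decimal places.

Σpᵢ² = 0.23² + 0.27² + 0.18² + 0.26² + 0.06² = 0.0529 + 0.0729 + 0.0324 + 0.0676 + 0.0036 = 0.2294
B = 1 / 0.2294 = 4.3592

4.36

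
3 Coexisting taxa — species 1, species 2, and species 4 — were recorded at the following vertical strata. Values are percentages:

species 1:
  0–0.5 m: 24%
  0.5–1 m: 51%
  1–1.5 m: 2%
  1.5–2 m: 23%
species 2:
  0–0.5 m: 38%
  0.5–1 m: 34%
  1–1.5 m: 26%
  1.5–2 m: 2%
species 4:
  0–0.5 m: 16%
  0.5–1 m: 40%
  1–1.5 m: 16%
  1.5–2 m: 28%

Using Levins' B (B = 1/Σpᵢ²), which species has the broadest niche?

species 4

Convert percentages to proportions (divide by 100).
Σp_1ᵢ² = 0.24² + 0.51² + 0.02² + 0.23² = 0.0576 + 0.2601 + 0.0004 + 0.0529 = 0.3710
B_1 = 1 / 0.3710 = 2.6954
Σp_2ᵢ² = 0.38² + 0.34² + 0.26² + 0.02² = 0.1444 + 0.1156 + 0.0676 + 0.0004 = 0.3280
B_2 = 1 / 0.3280 = 3.0488
Σp_4ᵢ² = 0.16² + 0.40² + 0.16² + 0.28² = 0.0256 + 0.1600 + 0.0256 + 0.0784 = 0.2896
B_4 = 1 / 0.2896 = 3.4530
Highest B → broadest niche (most generalist): species 4 (B = 3.45).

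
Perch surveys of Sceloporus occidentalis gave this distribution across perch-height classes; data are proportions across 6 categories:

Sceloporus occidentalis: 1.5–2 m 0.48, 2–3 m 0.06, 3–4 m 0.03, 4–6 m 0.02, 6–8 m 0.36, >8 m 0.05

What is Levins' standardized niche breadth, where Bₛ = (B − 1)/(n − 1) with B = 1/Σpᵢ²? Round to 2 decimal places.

0.34

Σpᵢ² = 0.48² + 0.06² + 0.03² + 0.02² + 0.36² + 0.05² = 0.2304 + 0.0036 + 0.0009 + 0.0004 + 0.1296 + 0.0025 = 0.3674
B = 1 / 0.3674 = 2.7218
Bₛ = (B − 1)/(n − 1) = (2.7218 − 1)/(6 − 1) = 1.7218/5 = 0.3444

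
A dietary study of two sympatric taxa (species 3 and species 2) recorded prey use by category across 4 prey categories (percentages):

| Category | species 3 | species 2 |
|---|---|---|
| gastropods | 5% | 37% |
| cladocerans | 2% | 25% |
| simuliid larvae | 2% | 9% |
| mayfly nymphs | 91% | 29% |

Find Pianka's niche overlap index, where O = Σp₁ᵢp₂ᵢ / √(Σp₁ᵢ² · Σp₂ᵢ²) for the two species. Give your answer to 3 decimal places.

0.587

Convert percentages to proportions (divide by 100).
Σ p₁ᵢp₂ᵢ = 0.0185 + 0.0050 + 0.0018 + 0.2639 = 0.2892
Σp_1ᵢ² = 0.05² + 0.02² + 0.02² + 0.91² = 0.0025 + 0.0004 + 0.0004 + 0.8281 = 0.8314
Σp_2ᵢ² = 0.37² + 0.25² + 0.09² + 0.29² = 0.1369 + 0.0625 + 0.0081 + 0.0841 = 0.2916
O = 0.2892 / √(0.8314 × 0.2916) = 0.2892 / 0.492378 = 0.58735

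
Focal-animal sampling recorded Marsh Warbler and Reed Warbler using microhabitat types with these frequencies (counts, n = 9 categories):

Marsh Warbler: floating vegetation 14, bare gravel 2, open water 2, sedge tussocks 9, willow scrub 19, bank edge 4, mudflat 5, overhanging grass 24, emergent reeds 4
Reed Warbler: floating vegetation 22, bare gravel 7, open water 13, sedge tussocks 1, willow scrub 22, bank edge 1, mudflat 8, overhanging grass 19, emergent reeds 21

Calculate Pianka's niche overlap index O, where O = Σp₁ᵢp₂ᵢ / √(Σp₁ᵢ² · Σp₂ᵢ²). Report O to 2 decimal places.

Proportions for Marsh Warbler (n=83): 14/83=0.1687, 2/83=0.0241, 2/83=0.0241, 9/83=0.1084, 19/83=0.2289, 4/83=0.0482, 5/83=0.0602, 24/83=0.2892, 4/83=0.0482
Proportions for Reed Warbler (n=114): 22/114=0.1930, 7/114=0.0614, 13/114=0.1140, 1/114=0.0088, 22/114=0.1930, 1/114=0.0088, 8/114=0.0702, 19/114=0.1667, 21/114=0.1842
Σ p₁ᵢp₂ᵢ = 0.032559 + 0.001480 + 0.002747 + 0.000954 + 0.044178 + 0.000424 + 0.004226 + 0.048210 + 0.008878 = 0.143656
Σp_1ᵢ² = 0.1687² + 0.0241² + 0.0241² + 0.1084² + 0.2289² + 0.0482² + 0.0602² + 0.2892² + 0.0482² = 0.028460 + 0.000581 + 0.000581 + 0.011751 + 0.052395 + 0.002323 + 0.003624 + 0.083637 + 0.002323 = 0.185675
Σp_2ᵢ² = 0.1930² + 0.0614² + 0.1140² + 0.0088² + 0.1930² + 0.0088² + 0.0702² + 0.1667² + 0.1842² = 0.037249 + 0.003770 + 0.012996 + 0.000077 + 0.037249 + 0.000077 + 0.004928 + 0.027789 + 0.033930 = 0.158065
O = 0.143656 / √(0.185675 × 0.158065) = 0.143656 / 0.1713147 = 0.8386

0.84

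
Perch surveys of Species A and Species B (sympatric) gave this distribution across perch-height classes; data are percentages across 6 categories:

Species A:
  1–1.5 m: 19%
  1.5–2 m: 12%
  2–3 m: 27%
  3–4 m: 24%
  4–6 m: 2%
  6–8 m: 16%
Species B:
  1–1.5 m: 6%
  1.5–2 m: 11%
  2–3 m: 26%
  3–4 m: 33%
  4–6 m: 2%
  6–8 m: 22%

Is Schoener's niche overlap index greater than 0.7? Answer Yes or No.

Yes

Convert percentages to proportions (divide by 100).
Σ|p₁ᵢ − p₂ᵢ| = 0.13 + 0.01 + 0.01 + 0.09 + 0.00 + 0.06 = 0.30
D = 1 − ½ × 0.30 = 1 − 0.150 = 0.8500
D = 0.8500 > 0.7 → Yes.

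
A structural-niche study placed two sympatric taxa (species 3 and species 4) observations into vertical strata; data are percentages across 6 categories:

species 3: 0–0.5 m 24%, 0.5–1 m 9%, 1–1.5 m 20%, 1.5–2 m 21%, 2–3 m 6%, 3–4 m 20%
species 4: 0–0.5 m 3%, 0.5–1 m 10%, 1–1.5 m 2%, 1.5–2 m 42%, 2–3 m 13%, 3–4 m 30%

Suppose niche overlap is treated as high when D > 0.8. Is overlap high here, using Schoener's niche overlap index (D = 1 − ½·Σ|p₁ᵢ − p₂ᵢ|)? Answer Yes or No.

No

Convert percentages to proportions (divide by 100).
Σ|p₁ᵢ − p₂ᵢ| = 0.21 + 0.01 + 0.18 + 0.21 + 0.07 + 0.10 = 0.78
D = 1 − ½ × 0.78 = 1 − 0.390 = 0.6100
D = 0.6100 < 0.8 → No.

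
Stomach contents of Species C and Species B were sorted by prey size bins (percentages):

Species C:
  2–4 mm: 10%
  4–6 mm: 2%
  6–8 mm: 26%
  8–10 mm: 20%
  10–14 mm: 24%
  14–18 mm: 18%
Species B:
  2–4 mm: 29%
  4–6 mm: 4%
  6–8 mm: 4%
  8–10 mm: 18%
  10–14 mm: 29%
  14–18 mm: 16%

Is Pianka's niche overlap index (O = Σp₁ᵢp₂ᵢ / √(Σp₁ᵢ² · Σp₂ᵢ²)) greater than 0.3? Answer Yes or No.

Convert percentages to proportions (divide by 100).
Σ p₁ᵢp₂ᵢ = 0.0290 + 0.0008 + 0.0104 + 0.0360 + 0.0696 + 0.0288 = 0.1746
Σp_1ᵢ² = 0.10² + 0.02² + 0.26² + 0.20² + 0.24² + 0.18² = 0.0100 + 0.0004 + 0.0676 + 0.0400 + 0.0576 + 0.0324 = 0.2080
Σp_2ᵢ² = 0.29² + 0.04² + 0.04² + 0.18² + 0.29² + 0.16² = 0.0841 + 0.0016 + 0.0016 + 0.0324 + 0.0841 + 0.0256 = 0.2294
O = 0.1746 / √(0.2080 × 0.2294) = 0.1746 / 0.21844 = 0.7993
O = 0.7993 > 0.3 → Yes.

Yes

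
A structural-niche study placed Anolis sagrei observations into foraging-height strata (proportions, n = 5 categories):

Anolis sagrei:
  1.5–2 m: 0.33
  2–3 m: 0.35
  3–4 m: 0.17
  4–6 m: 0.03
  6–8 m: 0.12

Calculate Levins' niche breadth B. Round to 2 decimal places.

3.63

Σpᵢ² = 0.33² + 0.35² + 0.17² + 0.03² + 0.12² = 0.1089 + 0.1225 + 0.0289 + 0.0009 + 0.0144 = 0.2756
B = 1 / 0.2756 = 3.6284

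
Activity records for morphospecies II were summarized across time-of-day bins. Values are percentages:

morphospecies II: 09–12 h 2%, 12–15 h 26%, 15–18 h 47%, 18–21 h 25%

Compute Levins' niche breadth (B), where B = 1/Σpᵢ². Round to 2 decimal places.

Convert percentages to proportions (divide by 100).
Σpᵢ² = 0.02² + 0.26² + 0.47² + 0.25² = 0.0004 + 0.0676 + 0.2209 + 0.0625 = 0.3514
B = 1 / 0.3514 = 2.8458

2.85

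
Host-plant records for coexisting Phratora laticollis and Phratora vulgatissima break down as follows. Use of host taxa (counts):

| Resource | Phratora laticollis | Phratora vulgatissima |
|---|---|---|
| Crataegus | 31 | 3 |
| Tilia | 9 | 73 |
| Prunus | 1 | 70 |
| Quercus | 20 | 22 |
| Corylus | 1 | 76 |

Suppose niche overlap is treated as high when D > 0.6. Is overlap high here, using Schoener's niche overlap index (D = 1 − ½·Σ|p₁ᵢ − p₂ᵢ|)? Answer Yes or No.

No

Proportions for Phratora laticollis (n=62): 31/62=0.5000, 9/62=0.1452, 1/62=0.0161, 20/62=0.3226, 1/62=0.0161
Proportions for Phratora vulgatissima (n=244): 3/244=0.0123, 73/244=0.2992, 70/244=0.2869, 22/244=0.0902, 76/244=0.3115
Σ|p₁ᵢ − p₂ᵢ| = 0.4877 + 0.1540 + 0.2708 + 0.2324 + 0.2954 = 1.4403
D = 1 − ½ × 1.4403 = 1 − 0.72015 = 0.27985
D = 0.27985 < 0.6 → No.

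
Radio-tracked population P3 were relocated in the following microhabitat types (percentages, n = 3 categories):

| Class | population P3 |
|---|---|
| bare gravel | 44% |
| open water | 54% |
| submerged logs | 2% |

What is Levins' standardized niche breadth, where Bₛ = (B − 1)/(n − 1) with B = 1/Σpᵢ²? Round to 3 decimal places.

0.530

Convert percentages to proportions (divide by 100).
Σpᵢ² = 0.44² + 0.54² + 0.02² = 0.1936 + 0.2916 + 0.0004 = 0.4856
B = 1 / 0.4856 = 2.05931
Bₛ = (B − 1)/(n − 1) = (2.05931 − 1)/(3 − 1) = 1.05931/2 = 0.52966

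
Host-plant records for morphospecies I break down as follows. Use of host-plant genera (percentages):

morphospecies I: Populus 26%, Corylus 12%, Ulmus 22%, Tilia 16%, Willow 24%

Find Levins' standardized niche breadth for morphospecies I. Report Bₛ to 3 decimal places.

0.920

Convert percentages to proportions (divide by 100).
Σpᵢ² = 0.26² + 0.12² + 0.22² + 0.16² + 0.24² = 0.0676 + 0.0144 + 0.0484 + 0.0256 + 0.0576 = 0.2136
B = 1 / 0.2136 = 4.68165
Bₛ = (B − 1)/(n − 1) = (4.68165 − 1)/(5 − 1) = 3.68165/4 = 0.92041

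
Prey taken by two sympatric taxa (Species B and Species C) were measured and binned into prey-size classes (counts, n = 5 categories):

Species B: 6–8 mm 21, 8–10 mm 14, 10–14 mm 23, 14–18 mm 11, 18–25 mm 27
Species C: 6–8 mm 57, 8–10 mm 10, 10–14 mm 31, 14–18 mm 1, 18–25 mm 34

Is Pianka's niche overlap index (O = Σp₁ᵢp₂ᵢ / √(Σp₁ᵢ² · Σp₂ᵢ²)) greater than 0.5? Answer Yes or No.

Proportions for Species B (n=96): 21/96=0.2188, 14/96=0.1458, 23/96=0.2396, 11/96=0.1146, 27/96=0.2813
Proportions for Species C (n=133): 57/133=0.4286, 10/133=0.0752, 31/133=0.2331, 1/133=0.0075, 34/133=0.2556
Σ p₁ᵢp₂ᵢ = 0.093778 + 0.010964 + 0.055851 + 0.000860 + 0.071900 = 0.233353
Σp_1ᵢ² = 0.2188² + 0.1458² + 0.2396² + 0.1146² + 0.2813² = 0.047873 + 0.021258 + 0.057408 + 0.013133 + 0.079130 = 0.218802
Σp_2ᵢ² = 0.4286² + 0.0752² + 0.2331² + 0.0075² + 0.2556² = 0.183698 + 0.005655 + 0.054336 + 0.000056 + 0.065331 = 0.309076
O = 0.233353 / √(0.218802 × 0.309076) = 0.233353 / 0.2600509 = 0.8973
O = 0.8973 > 0.5 → Yes.

Yes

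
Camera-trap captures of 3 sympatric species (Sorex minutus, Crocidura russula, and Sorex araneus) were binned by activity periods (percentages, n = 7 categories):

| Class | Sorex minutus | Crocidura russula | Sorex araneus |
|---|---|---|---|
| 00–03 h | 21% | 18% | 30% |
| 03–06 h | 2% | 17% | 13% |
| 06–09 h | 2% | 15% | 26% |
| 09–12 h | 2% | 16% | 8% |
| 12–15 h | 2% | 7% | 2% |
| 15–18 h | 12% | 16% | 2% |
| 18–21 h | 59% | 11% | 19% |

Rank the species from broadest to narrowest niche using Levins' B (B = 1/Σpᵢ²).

Crocidura russula > Sorex araneus > Sorex minutus

Convert percentages to proportions (divide by 100).
Σp_minuᵢ² = 0.21² + 0.02² + 0.02² + 0.02² + 0.02² + 0.12² + 0.59² = 0.0441 + 0.0004 + 0.0004 + 0.0004 + 0.0004 + 0.0144 + 0.3481 = 0.4082
B_minu = 1 / 0.4082 = 2.4498
Σp_russᵢ² = 0.18² + 0.17² + 0.15² + 0.16² + 0.07² + 0.16² + 0.11² = 0.0324 + 0.0289 + 0.0225 + 0.0256 + 0.0049 + 0.0256 + 0.0121 = 0.1520
B_russ = 1 / 0.1520 = 6.5789
Σp_aranᵢ² = 0.30² + 0.13² + 0.26² + 0.08² + 0.02² + 0.02² + 0.19² = 0.0900 + 0.0169 + 0.0676 + 0.0064 + 0.0004 + 0.0004 + 0.0361 = 0.2178
B_aran = 1 / 0.2178 = 4.5914
Ranking by B (broadest → narrowest): Crocidura russula (6.58) > Sorex araneus (4.59) > Sorex minutus (2.45)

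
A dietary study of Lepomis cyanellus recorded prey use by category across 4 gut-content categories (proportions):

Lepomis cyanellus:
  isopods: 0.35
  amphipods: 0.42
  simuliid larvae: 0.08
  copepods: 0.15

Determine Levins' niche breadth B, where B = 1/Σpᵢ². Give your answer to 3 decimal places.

Σpᵢ² = 0.35² + 0.42² + 0.08² + 0.15² = 0.1225 + 0.1764 + 0.0064 + 0.0225 = 0.3278
B = 1 / 0.3278 = 3.05064

3.051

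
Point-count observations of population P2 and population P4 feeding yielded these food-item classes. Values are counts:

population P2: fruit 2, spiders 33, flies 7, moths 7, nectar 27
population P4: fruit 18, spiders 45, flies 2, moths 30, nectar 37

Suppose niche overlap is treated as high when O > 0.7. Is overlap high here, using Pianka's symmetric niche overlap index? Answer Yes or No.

Proportions for population P2 (n=76): 2/76=0.0263, 33/76=0.4342, 7/76=0.0921, 7/76=0.0921, 27/76=0.3553
Proportions for population P4 (n=132): 18/132=0.1364, 45/132=0.3409, 2/132=0.0152, 30/132=0.2273, 37/132=0.2803
Σ p₁ᵢp₂ᵢ = 0.003587 + 0.148019 + 0.001400 + 0.020934 + 0.099591 = 0.273531
Σp_1ᵢ² = 0.0263² + 0.4342² + 0.0921² + 0.0921² + 0.3553² = 0.000692 + 0.188530 + 0.008482 + 0.008482 + 0.126238 = 0.332424
Σp_2ᵢ² = 0.1364² + 0.3409² + 0.0152² + 0.2273² + 0.2803² = 0.018605 + 0.116213 + 0.000231 + 0.051665 + 0.078568 = 0.265282
O = 0.273531 / √(0.332424 × 0.265282) = 0.273531 / 0.2969615 = 0.9211
O = 0.9211 > 0.7 → Yes.

Yes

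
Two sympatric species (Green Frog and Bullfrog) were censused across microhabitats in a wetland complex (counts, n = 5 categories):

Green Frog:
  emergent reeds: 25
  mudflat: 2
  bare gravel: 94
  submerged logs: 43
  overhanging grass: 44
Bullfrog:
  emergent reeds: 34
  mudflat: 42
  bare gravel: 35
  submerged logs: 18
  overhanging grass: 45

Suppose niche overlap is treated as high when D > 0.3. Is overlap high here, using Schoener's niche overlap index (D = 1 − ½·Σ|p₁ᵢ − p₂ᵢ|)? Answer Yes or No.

Proportions for Green Frog (n=208): 25/208=0.1202, 2/208=0.0096, 94/208=0.4519, 43/208=0.2067, 44/208=0.2115
Proportions for Bullfrog (n=174): 34/174=0.1954, 42/174=0.2414, 35/174=0.2011, 18/174=0.1034, 45/174=0.2586
Σ|p₁ᵢ − p₂ᵢ| = 0.0752 + 0.2318 + 0.2508 + 0.1033 + 0.0471 = 0.7082
D = 1 − ½ × 0.7082 = 1 − 0.35410 = 0.64590
D = 0.64590 > 0.3 → Yes.

Yes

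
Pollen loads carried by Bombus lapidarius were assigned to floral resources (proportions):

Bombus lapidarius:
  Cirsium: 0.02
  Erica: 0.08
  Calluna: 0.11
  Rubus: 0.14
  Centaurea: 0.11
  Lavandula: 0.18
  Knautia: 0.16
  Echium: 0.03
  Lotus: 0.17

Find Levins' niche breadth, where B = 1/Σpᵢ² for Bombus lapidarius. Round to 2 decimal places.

Σpᵢ² = 0.02² + 0.08² + 0.11² + 0.14² + 0.11² + 0.18² + 0.16² + 0.03² + 0.17² = 0.0004 + 0.0064 + 0.0121 + 0.0196 + 0.0121 + 0.0324 + 0.0256 + 0.0009 + 0.0289 = 0.1384
B = 1 / 0.1384 = 7.2254

7.23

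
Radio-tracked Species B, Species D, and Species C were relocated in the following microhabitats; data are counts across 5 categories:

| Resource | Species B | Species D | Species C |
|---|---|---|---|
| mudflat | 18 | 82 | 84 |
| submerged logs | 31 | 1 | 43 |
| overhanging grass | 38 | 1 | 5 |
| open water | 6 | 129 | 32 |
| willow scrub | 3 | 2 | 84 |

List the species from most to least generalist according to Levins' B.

Proportions for Species B (n=96): 18/96=0.1875, 31/96=0.3229, 38/96=0.3958, 6/96=0.0625, 3/96=0.0313
Proportions for Species D (n=215): 82/215=0.3814, 1/215=0.0047, 1/215=0.0047, 129/215=0.6000, 2/215=0.0093
Proportions for Species C (n=248): 84/248=0.3387, 43/248=0.1734, 5/248=0.0202, 32/248=0.1290, 84/248=0.3387
Σp_Bᵢ² = 0.1875² + 0.3229² + 0.3958² + 0.0625² + 0.0313² = 0.035156 + 0.104264 + 0.156658 + 0.003906 + 0.000980 = 0.300964
B_B = 1 / 0.300964 = 3.3227
Σp_Dᵢ² = 0.3814² + 0.0047² + 0.0047² + 0.6000² + 0.0093² = 0.145466 + 0.000022 + 0.000022 + 0.360000 + 0.000086 = 0.505596
B_D = 1 / 0.505596 = 1.9779
Σp_Cᵢ² = 0.3387² + 0.1734² + 0.0202² + 0.1290² + 0.3387² = 0.114718 + 0.030068 + 0.000408 + 0.016641 + 0.114718 = 0.276553
B_C = 1 / 0.276553 = 3.6159
Ranking by B (broadest → narrowest): Species C (3.62) > Species B (3.32) > Species D (1.98)

Species C > Species B > Species D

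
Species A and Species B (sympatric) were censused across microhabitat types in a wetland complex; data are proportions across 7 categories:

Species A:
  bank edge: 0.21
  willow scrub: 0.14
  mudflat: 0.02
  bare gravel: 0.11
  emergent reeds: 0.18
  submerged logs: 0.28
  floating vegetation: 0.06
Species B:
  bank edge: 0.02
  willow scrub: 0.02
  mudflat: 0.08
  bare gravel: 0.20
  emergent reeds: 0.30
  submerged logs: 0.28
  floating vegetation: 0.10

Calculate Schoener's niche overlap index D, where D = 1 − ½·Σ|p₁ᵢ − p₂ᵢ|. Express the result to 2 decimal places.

Σ|p₁ᵢ − p₂ᵢ| = 0.19 + 0.12 + 0.06 + 0.09 + 0.12 + 0.00 + 0.04 = 0.62
D = 1 − ½ × 0.62 = 1 − 0.310 = 0.6900

0.69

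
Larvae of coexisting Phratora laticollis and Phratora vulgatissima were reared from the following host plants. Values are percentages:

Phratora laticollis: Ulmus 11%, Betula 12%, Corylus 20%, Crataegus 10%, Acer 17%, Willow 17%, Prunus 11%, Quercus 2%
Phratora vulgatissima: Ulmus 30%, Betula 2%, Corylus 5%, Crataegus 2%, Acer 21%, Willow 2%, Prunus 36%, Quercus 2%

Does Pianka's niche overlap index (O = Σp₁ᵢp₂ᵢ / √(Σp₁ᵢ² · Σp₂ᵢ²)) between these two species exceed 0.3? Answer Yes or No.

Convert percentages to proportions (divide by 100).
Σ p₁ᵢp₂ᵢ = 0.0330 + 0.0024 + 0.0100 + 0.0020 + 0.0357 + 0.0034 + 0.0396 + 0.0004 = 0.1265
Σp_1ᵢ² = 0.11² + 0.12² + 0.20² + 0.10² + 0.17² + 0.17² + 0.11² + 0.02² = 0.0121 + 0.0144 + 0.0400 + 0.0100 + 0.0289 + 0.0289 + 0.0121 + 0.0004 = 0.1468
Σp_2ᵢ² = 0.30² + 0.02² + 0.05² + 0.02² + 0.21² + 0.02² + 0.36² + 0.02² = 0.0900 + 0.0004 + 0.0025 + 0.0004 + 0.0441 + 0.0004 + 0.1296 + 0.0004 = 0.2678
O = 0.1265 / √(0.1468 × 0.2678) = 0.1265 / 0.19828 = 0.6380
O = 0.6380 > 0.3 → Yes.

Yes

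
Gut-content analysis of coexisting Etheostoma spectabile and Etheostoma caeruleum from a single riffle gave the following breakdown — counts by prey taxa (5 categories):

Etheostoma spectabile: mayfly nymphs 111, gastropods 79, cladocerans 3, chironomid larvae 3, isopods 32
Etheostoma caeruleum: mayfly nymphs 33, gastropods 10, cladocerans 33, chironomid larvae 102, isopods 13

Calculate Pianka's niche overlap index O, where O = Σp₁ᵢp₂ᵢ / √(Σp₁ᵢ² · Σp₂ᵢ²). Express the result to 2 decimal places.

Proportions for Etheostoma spectabile (n=228): 111/228=0.4868, 79/228=0.3465, 3/228=0.0132, 3/228=0.0132, 32/228=0.1404
Proportions for Etheostoma caeruleum (n=191): 33/191=0.1728, 10/191=0.0524, 33/191=0.1728, 102/191=0.5340, 13/191=0.0681
Σ p₁ᵢp₂ᵢ = 0.084119 + 0.018157 + 0.002281 + 0.007049 + 0.009561 = 0.121167
Σp_1ᵢ² = 0.4868² + 0.3465² + 0.0132² + 0.0132² + 0.1404² = 0.236974 + 0.120062 + 0.000174 + 0.000174 + 0.019712 = 0.377096
Σp_2ᵢ² = 0.1728² + 0.0524² + 0.1728² + 0.5340² + 0.0681² = 0.029860 + 0.002746 + 0.029860 + 0.285156 + 0.004638 = 0.352260
O = 0.121167 / √(0.377096 × 0.352260) = 0.121167 / 0.3644665 = 0.3325

0.33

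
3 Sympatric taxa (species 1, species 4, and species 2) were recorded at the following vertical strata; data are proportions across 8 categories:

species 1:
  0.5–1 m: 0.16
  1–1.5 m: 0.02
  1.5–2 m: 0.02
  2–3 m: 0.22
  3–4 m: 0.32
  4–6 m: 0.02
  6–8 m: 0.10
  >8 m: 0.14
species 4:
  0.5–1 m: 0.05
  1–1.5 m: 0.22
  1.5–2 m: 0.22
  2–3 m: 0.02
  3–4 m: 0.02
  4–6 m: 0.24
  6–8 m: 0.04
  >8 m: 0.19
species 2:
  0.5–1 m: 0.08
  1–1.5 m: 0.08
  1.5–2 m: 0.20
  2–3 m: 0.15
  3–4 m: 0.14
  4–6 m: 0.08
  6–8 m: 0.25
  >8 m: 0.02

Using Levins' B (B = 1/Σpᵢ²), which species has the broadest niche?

species 2

Σp_1ᵢ² = 0.16² + 0.02² + 0.02² + 0.22² + 0.32² + 0.02² + 0.10² + 0.14² = 0.0256 + 0.0004 + 0.0004 + 0.0484 + 0.1024 + 0.0004 + 0.0100 + 0.0196 = 0.2072
B_1 = 1 / 0.2072 = 4.8263
Σp_4ᵢ² = 0.05² + 0.22² + 0.22² + 0.02² + 0.02² + 0.24² + 0.04² + 0.19² = 0.0025 + 0.0484 + 0.0484 + 0.0004 + 0.0004 + 0.0576 + 0.0016 + 0.0361 = 0.1954
B_4 = 1 / 0.1954 = 5.1177
Σp_2ᵢ² = 0.08² + 0.08² + 0.20² + 0.15² + 0.14² + 0.08² + 0.25² + 0.02² = 0.0064 + 0.0064 + 0.0400 + 0.0225 + 0.0196 + 0.0064 + 0.0625 + 0.0004 = 0.1642
B_2 = 1 / 0.1642 = 6.0901
Highest B → broadest niche (most generalist): species 2 (B = 6.09).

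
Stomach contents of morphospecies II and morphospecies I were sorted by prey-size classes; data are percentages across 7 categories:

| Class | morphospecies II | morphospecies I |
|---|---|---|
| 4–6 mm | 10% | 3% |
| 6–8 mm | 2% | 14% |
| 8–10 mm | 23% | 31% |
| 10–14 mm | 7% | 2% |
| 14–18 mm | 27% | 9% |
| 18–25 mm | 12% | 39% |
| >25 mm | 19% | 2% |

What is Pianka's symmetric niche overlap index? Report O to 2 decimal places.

Convert percentages to proportions (divide by 100).
Σ p₁ᵢp₂ᵢ = 0.0030 + 0.0028 + 0.0713 + 0.0014 + 0.0243 + 0.0468 + 0.0038 = 0.1534
Σp_1ᵢ² = 0.10² + 0.02² + 0.23² + 0.07² + 0.27² + 0.12² + 0.19² = 0.0100 + 0.0004 + 0.0529 + 0.0049 + 0.0729 + 0.0144 + 0.0361 = 0.1916
Σp_2ᵢ² = 0.03² + 0.14² + 0.31² + 0.02² + 0.09² + 0.39² + 0.02² = 0.0009 + 0.0196 + 0.0961 + 0.0004 + 0.0081 + 0.1521 + 0.0004 = 0.2776
O = 0.1534 / √(0.1916 × 0.2776) = 0.1534 / 0.23063 = 0.6651

0.67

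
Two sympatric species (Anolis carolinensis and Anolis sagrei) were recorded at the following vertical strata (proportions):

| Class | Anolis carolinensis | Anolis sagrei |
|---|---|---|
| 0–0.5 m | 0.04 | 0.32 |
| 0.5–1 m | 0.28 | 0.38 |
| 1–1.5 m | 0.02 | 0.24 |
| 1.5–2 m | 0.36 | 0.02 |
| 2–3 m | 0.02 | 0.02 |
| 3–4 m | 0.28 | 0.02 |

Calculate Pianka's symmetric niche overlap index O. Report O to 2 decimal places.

Σ p₁ᵢp₂ᵢ = 0.0128 + 0.1064 + 0.0048 + 0.0072 + 0.0004 + 0.0056 = 0.1372
Σp_1ᵢ² = 0.04² + 0.28² + 0.02² + 0.36² + 0.02² + 0.28² = 0.0016 + 0.0784 + 0.0004 + 0.1296 + 0.0004 + 0.0784 = 0.2888
Σp_2ᵢ² = 0.32² + 0.38² + 0.24² + 0.02² + 0.02² + 0.02² = 0.1024 + 0.1444 + 0.0576 + 0.0004 + 0.0004 + 0.0004 = 0.3056
O = 0.1372 / √(0.2888 × 0.3056) = 0.1372 / 0.29708 = 0.4618

0.46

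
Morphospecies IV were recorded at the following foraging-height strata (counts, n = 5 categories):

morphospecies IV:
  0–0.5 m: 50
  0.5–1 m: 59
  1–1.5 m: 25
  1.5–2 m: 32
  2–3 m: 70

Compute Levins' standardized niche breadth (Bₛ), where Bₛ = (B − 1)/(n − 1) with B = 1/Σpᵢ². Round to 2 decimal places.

Proportions for morphospecies IV (n=236): 50/236=0.2119, 59/236=0.2500, 25/236=0.1059, 32/236=0.1356, 70/236=0.2966
Σpᵢ² = 0.2119² + 0.2500² + 0.1059² + 0.1356² + 0.2966² = 0.044902 + 0.062500 + 0.011215 + 0.018387 + 0.087972 = 0.224976
B = 1 / 0.224976 = 4.4449
Bₛ = (B − 1)/(n − 1) = (4.4449 − 1)/(5 − 1) = 3.4449/4 = 0.8612

0.86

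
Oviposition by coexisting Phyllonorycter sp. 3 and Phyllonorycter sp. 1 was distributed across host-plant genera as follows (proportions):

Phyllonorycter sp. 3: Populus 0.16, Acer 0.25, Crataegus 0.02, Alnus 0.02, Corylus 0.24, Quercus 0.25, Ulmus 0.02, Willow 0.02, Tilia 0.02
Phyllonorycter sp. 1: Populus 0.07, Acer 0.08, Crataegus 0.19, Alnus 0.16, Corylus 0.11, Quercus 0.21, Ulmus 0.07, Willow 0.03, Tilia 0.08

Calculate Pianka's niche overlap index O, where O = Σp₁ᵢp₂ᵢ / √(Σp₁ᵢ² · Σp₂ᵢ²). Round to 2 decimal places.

0.70

Σ p₁ᵢp₂ᵢ = 0.0112 + 0.0200 + 0.0038 + 0.0032 + 0.0264 + 0.0525 + 0.0014 + 0.0006 + 0.0016 = 0.1207
Σp_1ᵢ² = 0.16² + 0.25² + 0.02² + 0.02² + 0.24² + 0.25² + 0.02² + 0.02² + 0.02² = 0.0256 + 0.0625 + 0.0004 + 0.0004 + 0.0576 + 0.0625 + 0.0004 + 0.0004 + 0.0004 = 0.2102
Σp_2ᵢ² = 0.07² + 0.08² + 0.19² + 0.16² + 0.11² + 0.21² + 0.07² + 0.03² + 0.08² = 0.0049 + 0.0064 + 0.0361 + 0.0256 + 0.0121 + 0.0441 + 0.0049 + 0.0009 + 0.0064 = 0.1414
O = 0.1207 / √(0.2102 × 0.1414) = 0.1207 / 0.17240 = 0.7001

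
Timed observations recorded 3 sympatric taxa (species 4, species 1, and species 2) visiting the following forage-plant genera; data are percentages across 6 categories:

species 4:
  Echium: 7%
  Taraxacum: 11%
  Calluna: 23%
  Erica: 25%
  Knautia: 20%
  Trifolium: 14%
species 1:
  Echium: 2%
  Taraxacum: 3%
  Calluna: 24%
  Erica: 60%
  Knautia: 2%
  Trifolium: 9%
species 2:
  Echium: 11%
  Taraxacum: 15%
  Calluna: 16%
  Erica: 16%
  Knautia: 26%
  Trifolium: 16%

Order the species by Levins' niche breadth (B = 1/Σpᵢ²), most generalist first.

species 2 > species 4 > species 1

Convert percentages to proportions (divide by 100).
Σp_4ᵢ² = 0.07² + 0.11² + 0.23² + 0.25² + 0.20² + 0.14² = 0.0049 + 0.0121 + 0.0529 + 0.0625 + 0.0400 + 0.0196 = 0.1920
B_4 = 1 / 0.1920 = 5.2083
Σp_1ᵢ² = 0.02² + 0.03² + 0.24² + 0.60² + 0.02² + 0.09² = 0.0004 + 0.0009 + 0.0576 + 0.3600 + 0.0004 + 0.0081 = 0.4274
B_1 = 1 / 0.4274 = 2.3397
Σp_2ᵢ² = 0.11² + 0.15² + 0.16² + 0.16² + 0.26² + 0.16² = 0.0121 + 0.0225 + 0.0256 + 0.0256 + 0.0676 + 0.0256 = 0.1790
B_2 = 1 / 0.1790 = 5.5866
Ranking by B (broadest → narrowest): species 2 (5.59) > species 4 (5.21) > species 1 (2.34)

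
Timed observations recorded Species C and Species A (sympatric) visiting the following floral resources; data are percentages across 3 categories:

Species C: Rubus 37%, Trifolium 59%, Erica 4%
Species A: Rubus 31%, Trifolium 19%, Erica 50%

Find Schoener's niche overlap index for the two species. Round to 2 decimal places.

Convert percentages to proportions (divide by 100).
Σ|p₁ᵢ − p₂ᵢ| = 0.06 + 0.40 + 0.46 = 0.92
D = 1 − ½ × 0.92 = 1 − 0.460 = 0.5400

0.54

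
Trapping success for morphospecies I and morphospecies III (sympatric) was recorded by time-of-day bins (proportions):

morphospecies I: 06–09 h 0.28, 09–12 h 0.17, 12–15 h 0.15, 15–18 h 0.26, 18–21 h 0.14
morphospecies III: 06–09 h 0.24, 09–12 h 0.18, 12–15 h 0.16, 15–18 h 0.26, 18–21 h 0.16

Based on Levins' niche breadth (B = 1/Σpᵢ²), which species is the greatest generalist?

morphospecies III

Σp_Iᵢ² = 0.28² + 0.17² + 0.15² + 0.26² + 0.14² = 0.0784 + 0.0289 + 0.0225 + 0.0676 + 0.0196 = 0.2170
B_I = 1 / 0.2170 = 4.6083
Σp_IIIᵢ² = 0.24² + 0.18² + 0.16² + 0.26² + 0.16² = 0.0576 + 0.0324 + 0.0256 + 0.0676 + 0.0256 = 0.2088
B_III = 1 / 0.2088 = 4.7893
Highest B → broadest niche (most generalist): morphospecies III (B = 4.79).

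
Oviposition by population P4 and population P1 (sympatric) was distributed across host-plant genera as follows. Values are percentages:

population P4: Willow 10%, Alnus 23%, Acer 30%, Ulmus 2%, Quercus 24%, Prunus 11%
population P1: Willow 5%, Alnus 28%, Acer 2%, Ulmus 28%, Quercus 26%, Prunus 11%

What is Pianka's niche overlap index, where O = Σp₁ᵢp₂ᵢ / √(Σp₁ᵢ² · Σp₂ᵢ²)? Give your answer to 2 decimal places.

Convert percentages to proportions (divide by 100).
Σ p₁ᵢp₂ᵢ = 0.0050 + 0.0644 + 0.0060 + 0.0056 + 0.0624 + 0.0121 = 0.1555
Σp_1ᵢ² = 0.10² + 0.23² + 0.30² + 0.02² + 0.24² + 0.11² = 0.0100 + 0.0529 + 0.0900 + 0.0004 + 0.0576 + 0.0121 = 0.2230
Σp_2ᵢ² = 0.05² + 0.28² + 0.02² + 0.28² + 0.26² + 0.11² = 0.0025 + 0.0784 + 0.0004 + 0.0784 + 0.0676 + 0.0121 = 0.2394
O = 0.1555 / √(0.2230 × 0.2394) = 0.1555 / 0.23105 = 0.6730

0.67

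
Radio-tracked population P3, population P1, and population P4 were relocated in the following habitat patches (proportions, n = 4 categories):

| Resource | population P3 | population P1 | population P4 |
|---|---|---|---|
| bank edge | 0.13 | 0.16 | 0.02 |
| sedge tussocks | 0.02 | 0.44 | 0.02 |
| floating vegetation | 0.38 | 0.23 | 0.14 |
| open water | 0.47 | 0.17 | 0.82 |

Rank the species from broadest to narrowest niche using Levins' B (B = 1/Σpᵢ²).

Σp_P3ᵢ² = 0.13² + 0.02² + 0.38² + 0.47² = 0.0169 + 0.0004 + 0.1444 + 0.2209 = 0.3826
B_P3 = 1 / 0.3826 = 2.6137
Σp_P1ᵢ² = 0.16² + 0.44² + 0.23² + 0.17² = 0.0256 + 0.1936 + 0.0529 + 0.0289 = 0.3010
B_P1 = 1 / 0.3010 = 3.3223
Σp_P4ᵢ² = 0.02² + 0.02² + 0.14² + 0.82² = 0.0004 + 0.0004 + 0.0196 + 0.6724 = 0.6928
B_P4 = 1 / 0.6928 = 1.4434
Ranking by B (broadest → narrowest): population P1 (3.32) > population P3 (2.61) > population P4 (1.44)

population P1 > population P3 > population P4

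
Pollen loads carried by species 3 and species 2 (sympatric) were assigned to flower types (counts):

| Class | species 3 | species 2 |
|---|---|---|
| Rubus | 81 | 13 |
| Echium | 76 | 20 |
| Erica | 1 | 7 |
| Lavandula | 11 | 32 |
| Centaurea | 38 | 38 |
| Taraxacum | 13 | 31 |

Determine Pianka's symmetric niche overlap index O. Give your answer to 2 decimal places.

Proportions for species 3 (n=220): 81/220=0.3682, 76/220=0.3455, 1/220=0.0045, 11/220=0.0500, 38/220=0.1727, 13/220=0.0591
Proportions for species 2 (n=141): 13/141=0.0922, 20/141=0.1418, 7/141=0.0496, 32/141=0.2270, 38/141=0.2695, 31/141=0.2199
Σ p₁ᵢp₂ᵢ = 0.033948 + 0.048992 + 0.000223 + 0.011350 + 0.046543 + 0.012996 = 0.154052
Σp_1ᵢ² = 0.3682² + 0.3455² + 0.0045² + 0.0500² + 0.1727² + 0.0591² = 0.135571 + 0.119370 + 0.000020 + 0.002500 + 0.029825 + 0.003493 = 0.290779
Σp_2ᵢ² = 0.0922² + 0.1418² + 0.0496² + 0.2270² + 0.2695² + 0.2199² = 0.008501 + 0.020107 + 0.002460 + 0.051529 + 0.072630 + 0.048356 = 0.203583
O = 0.154052 / √(0.290779 × 0.203583) = 0.154052 / 0.2433057 = 0.6332

0.63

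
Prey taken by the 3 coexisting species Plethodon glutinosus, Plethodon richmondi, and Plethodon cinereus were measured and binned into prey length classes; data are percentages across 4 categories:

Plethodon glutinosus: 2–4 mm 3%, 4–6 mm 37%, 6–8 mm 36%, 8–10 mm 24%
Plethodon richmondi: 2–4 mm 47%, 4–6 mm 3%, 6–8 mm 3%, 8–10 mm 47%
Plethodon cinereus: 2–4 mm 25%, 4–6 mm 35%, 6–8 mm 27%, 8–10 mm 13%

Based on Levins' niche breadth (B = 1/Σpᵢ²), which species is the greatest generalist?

Convert percentages to proportions (divide by 100).
Σp_glutᵢ² = 0.03² + 0.37² + 0.36² + 0.24² = 0.0009 + 0.1369 + 0.1296 + 0.0576 = 0.3250
B_glut = 1 / 0.3250 = 3.0769
Σp_richᵢ² = 0.47² + 0.03² + 0.03² + 0.47² = 0.2209 + 0.0009 + 0.0009 + 0.2209 = 0.4436
B_rich = 1 / 0.4436 = 2.2543
Σp_cineᵢ² = 0.25² + 0.35² + 0.27² + 0.13² = 0.0625 + 0.1225 + 0.0729 + 0.0169 = 0.2748
B_cine = 1 / 0.2748 = 3.6390
Highest B → broadest niche (most generalist): Plethodon cinereus (B = 3.64).

Plethodon cinereus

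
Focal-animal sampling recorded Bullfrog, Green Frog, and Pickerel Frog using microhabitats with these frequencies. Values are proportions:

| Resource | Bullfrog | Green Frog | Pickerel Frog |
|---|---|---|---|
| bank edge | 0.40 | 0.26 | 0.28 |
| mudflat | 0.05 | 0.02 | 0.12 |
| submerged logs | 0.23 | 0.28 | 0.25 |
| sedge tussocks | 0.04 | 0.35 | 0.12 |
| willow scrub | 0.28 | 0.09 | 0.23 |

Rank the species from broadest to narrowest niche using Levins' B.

Σp_Bullᵢ² = 0.40² + 0.05² + 0.23² + 0.04² + 0.28² = 0.1600 + 0.0025 + 0.0529 + 0.0016 + 0.0784 = 0.2954
B_Bull = 1 / 0.2954 = 3.3852
Σp_Greeᵢ² = 0.26² + 0.02² + 0.28² + 0.35² + 0.09² = 0.0676 + 0.0004 + 0.0784 + 0.1225 + 0.0081 = 0.2770
B_Gree = 1 / 0.2770 = 3.6101
Σp_Pickᵢ² = 0.28² + 0.12² + 0.25² + 0.12² + 0.23² = 0.0784 + 0.0144 + 0.0625 + 0.0144 + 0.0529 = 0.2226
B_Pick = 1 / 0.2226 = 4.4924
Ranking by B (broadest → narrowest): Pickerel Frog (4.49) > Green Frog (3.61) > Bullfrog (3.39)

Pickerel Frog > Green Frog > Bullfrog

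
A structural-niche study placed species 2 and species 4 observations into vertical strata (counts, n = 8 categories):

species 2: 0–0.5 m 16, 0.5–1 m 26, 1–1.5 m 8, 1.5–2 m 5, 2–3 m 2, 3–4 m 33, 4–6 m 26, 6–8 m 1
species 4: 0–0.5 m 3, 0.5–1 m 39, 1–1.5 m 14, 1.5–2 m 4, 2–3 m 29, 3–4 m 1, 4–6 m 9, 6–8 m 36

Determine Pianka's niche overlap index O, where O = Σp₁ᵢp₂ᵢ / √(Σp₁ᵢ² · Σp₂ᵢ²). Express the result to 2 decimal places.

0.47

Proportions for species 2 (n=117): 16/117=0.1368, 26/117=0.2222, 8/117=0.0684, 5/117=0.0427, 2/117=0.0171, 33/117=0.2821, 26/117=0.2222, 1/117=0.0085
Proportions for species 4 (n=135): 3/135=0.0222, 39/135=0.2889, 14/135=0.1037, 4/135=0.0296, 29/135=0.2148, 1/135=0.0074, 9/135=0.0667, 36/135=0.2667
Σ p₁ᵢp₂ᵢ = 0.003037 + 0.064194 + 0.007093 + 0.001264 + 0.003673 + 0.002088 + 0.014821 + 0.002267 = 0.098437
Σp_1ᵢ² = 0.1368² + 0.2222² + 0.0684² + 0.0427² + 0.0171² + 0.2821² + 0.2222² + 0.0085² = 0.018714 + 0.049373 + 0.004679 + 0.001823 + 0.000292 + 0.079580 + 0.049373 + 0.000072 = 0.203906
Σp_2ᵢ² = 0.0222² + 0.2889² + 0.1037² + 0.0296² + 0.2148² + 0.0074² + 0.0667² + 0.2667² = 0.000493 + 0.083463 + 0.010754 + 0.000876 + 0.046139 + 0.000055 + 0.004449 + 0.071129 = 0.217358
O = 0.098437 / √(0.203906 × 0.217358) = 0.098437 / 0.2105246 = 0.4676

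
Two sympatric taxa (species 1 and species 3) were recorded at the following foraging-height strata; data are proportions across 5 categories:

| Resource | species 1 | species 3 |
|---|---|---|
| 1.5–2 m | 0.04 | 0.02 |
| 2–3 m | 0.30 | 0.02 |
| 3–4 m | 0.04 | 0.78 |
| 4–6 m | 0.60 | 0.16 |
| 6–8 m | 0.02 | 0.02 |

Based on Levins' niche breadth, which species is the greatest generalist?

Σp_1ᵢ² = 0.04² + 0.30² + 0.04² + 0.60² + 0.02² = 0.0016 + 0.0900 + 0.0016 + 0.3600 + 0.0004 = 0.4536
B_1 = 1 / 0.4536 = 2.2046
Σp_3ᵢ² = 0.02² + 0.02² + 0.78² + 0.16² + 0.02² = 0.0004 + 0.0004 + 0.6084 + 0.0256 + 0.0004 = 0.6352
B_3 = 1 / 0.6352 = 1.5743
Highest B → broadest niche (most generalist): species 1 (B = 2.20).

species 1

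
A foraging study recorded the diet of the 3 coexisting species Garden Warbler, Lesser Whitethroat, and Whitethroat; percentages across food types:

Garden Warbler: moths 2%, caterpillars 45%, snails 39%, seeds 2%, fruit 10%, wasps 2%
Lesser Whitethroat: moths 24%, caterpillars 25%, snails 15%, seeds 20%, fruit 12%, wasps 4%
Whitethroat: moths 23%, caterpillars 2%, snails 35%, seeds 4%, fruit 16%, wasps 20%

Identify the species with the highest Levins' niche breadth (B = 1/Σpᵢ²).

Convert percentages to proportions (divide by 100).
Σp_Gardᵢ² = 0.02² + 0.45² + 0.39² + 0.02² + 0.10² + 0.02² = 0.0004 + 0.2025 + 0.1521 + 0.0004 + 0.0100 + 0.0004 = 0.3658
B_Gard = 1 / 0.3658 = 2.7337
Σp_Lessᵢ² = 0.24² + 0.25² + 0.15² + 0.20² + 0.12² + 0.04² = 0.0576 + 0.0625 + 0.0225 + 0.0400 + 0.0144 + 0.0016 = 0.1986
B_Less = 1 / 0.1986 = 5.0352
Σp_Whitᵢ² = 0.23² + 0.02² + 0.35² + 0.04² + 0.16² + 0.20² = 0.0529 + 0.0004 + 0.1225 + 0.0016 + 0.0256 + 0.0400 = 0.2430
B_Whit = 1 / 0.2430 = 4.1152
Highest B → broadest niche (most generalist): Lesser Whitethroat (B = 5.04).

Lesser Whitethroat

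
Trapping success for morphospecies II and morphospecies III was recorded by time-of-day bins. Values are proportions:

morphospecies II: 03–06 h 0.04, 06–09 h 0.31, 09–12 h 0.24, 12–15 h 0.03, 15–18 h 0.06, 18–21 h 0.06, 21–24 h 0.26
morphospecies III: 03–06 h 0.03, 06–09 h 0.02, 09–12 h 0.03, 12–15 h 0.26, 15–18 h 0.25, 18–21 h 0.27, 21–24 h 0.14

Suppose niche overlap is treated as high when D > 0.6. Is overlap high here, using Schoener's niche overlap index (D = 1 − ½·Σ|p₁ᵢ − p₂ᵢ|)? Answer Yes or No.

No

Σ|p₁ᵢ − p₂ᵢ| = 0.01 + 0.29 + 0.21 + 0.23 + 0.19 + 0.21 + 0.12 = 1.26
D = 1 − ½ × 1.26 = 1 − 0.630 = 0.3700
D = 0.3700 < 0.6 → No.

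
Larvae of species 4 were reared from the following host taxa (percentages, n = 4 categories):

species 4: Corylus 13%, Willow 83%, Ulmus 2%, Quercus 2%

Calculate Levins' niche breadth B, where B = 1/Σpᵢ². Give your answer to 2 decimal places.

Convert percentages to proportions (divide by 100).
Σpᵢ² = 0.13² + 0.83² + 0.02² + 0.02² = 0.0169 + 0.6889 + 0.0004 + 0.0004 = 0.7066
B = 1 / 0.7066 = 1.4152

1.42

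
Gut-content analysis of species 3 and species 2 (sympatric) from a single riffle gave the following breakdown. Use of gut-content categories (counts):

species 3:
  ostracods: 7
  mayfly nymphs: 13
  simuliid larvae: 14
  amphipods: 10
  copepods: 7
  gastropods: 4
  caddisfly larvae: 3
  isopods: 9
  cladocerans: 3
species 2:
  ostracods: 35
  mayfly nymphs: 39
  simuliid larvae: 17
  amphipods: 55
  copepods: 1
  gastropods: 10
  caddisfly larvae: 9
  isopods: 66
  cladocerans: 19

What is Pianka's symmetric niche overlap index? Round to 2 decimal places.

0.83

Proportions for species 3 (n=70): 7/70=0.1000, 13/70=0.1857, 14/70=0.2000, 10/70=0.1429, 7/70=0.1000, 4/70=0.0571, 3/70=0.0429, 9/70=0.1286, 3/70=0.0429
Proportions for species 2 (n=251): 35/251=0.1394, 39/251=0.1554, 17/251=0.0677, 55/251=0.2191, 1/251=0.0040, 10/251=0.0398, 9/251=0.0359, 66/251=0.2629, 19/251=0.0757
Σ p₁ᵢp₂ᵢ = 0.013940 + 0.028858 + 0.013540 + 0.031309 + 0.000400 + 0.002273 + 0.001540 + 0.033809 + 0.003248 = 0.128917
Σp_1ᵢ² = 0.1000² + 0.1857² + 0.2000² + 0.1429² + 0.1000² + 0.0571² + 0.0429² + 0.1286² + 0.0429² = 0.010000 + 0.034484 + 0.040000 + 0.020420 + 0.010000 + 0.003260 + 0.001840 + 0.016538 + 0.001840 = 0.138382
Σp_2ᵢ² = 0.1394² + 0.1554² + 0.0677² + 0.2191² + 0.0040² + 0.0398² + 0.0359² + 0.2629² + 0.0757² = 0.019432 + 0.024149 + 0.004583 + 0.048005 + 0.000016 + 0.001584 + 0.001289 + 0.069116 + 0.005730 = 0.173904
O = 0.128917 / √(0.138382 × 0.173904) = 0.128917 / 0.1551296 = 0.8310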